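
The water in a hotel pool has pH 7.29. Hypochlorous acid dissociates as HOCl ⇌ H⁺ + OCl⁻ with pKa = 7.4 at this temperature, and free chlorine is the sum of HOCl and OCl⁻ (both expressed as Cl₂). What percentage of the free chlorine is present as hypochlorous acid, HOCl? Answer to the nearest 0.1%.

56.3%

[OCl⁻]/[HOCl] = 10^(pH − pKa) = 10^(7.29 − 7.4) = 10^-0.11 = 0.7762.
Fraction as HOCl = 1 / (1 + 0.7762) = 0.563.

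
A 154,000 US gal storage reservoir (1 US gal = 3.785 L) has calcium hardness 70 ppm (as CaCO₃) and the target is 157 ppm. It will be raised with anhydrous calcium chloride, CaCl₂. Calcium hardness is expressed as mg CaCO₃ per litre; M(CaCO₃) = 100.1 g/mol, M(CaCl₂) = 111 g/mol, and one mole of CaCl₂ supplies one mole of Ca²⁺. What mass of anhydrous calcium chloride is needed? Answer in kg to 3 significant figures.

Volume: 154,000 US gal × 3.785 L/gal = 582,890 L.
Hardness to add: (157 − 70) = 87 mg/L as CaCO₃ × 582,890 L = 50,710 g as CaCO₃.
Moles of Ca²⁺ (1 mol Ca²⁺ ≡ 1 mol CaCO₃): 50,710 / 100.1 g/mol = 506.6 mol.
Mass of CaCl₂: 506.6 × 111 = 56,230 g.

56.2 kg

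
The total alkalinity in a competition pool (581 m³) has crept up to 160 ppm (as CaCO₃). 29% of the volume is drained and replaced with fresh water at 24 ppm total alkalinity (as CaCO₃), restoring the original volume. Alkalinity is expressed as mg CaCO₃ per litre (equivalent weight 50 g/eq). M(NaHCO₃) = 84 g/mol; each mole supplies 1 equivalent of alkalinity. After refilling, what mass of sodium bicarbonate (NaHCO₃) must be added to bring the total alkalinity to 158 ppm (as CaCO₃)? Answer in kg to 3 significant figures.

36.5 kg

Volume: 581 m³ = 581,000 L.
After draining 29% and refilling: 160 × 0.71 + 24 × 0.29 = 120.56 ppm.
Deficit to target: 158 − 120.56 = 37.44 mg/L.
As CaCO₃: 37.44 mg/L × 581,000 L = 21,750 g; ÷ 50 g/eq ÷ 1 = 435.1 mol NaHCO₃.
Mass: 435.1 × 84 = 36,540 g.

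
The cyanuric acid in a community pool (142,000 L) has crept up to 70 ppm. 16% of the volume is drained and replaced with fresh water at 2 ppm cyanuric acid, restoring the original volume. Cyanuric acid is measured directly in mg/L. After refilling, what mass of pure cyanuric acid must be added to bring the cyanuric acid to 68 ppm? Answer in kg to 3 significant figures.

1.26 kg

After draining 16% and refilling: 70 × 0.84 + 2 × 0.16 = 59.12 ppm.
Deficit to target: 68 − 59.12 = 8.88 mg/L.
Mass: 8.88 mg/L × 142,000 L = 1261 g cyanuric acid.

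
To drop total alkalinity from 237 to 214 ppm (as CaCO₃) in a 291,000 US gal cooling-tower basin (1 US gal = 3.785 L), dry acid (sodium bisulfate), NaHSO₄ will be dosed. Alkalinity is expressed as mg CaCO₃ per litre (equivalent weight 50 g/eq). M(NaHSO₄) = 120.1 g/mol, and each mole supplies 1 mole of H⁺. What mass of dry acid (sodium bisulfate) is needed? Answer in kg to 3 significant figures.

60.8 kg

Volume: 291,000 US gal × 3.785 L/gal = 1,101,435 L.
Alkalinity to neutralize: (237 − 214) = 23 mg/L as CaCO₃ × 1,101,435 L = 25,330 g as CaCO₃.
Equivalents of H⁺ required: 25,330 ÷ 50 g/eq = 506.7 eq = 506.7 mol NaHSO₄.
Mass of NaHSO₄: 506.7 × 120.1 = 60,850 g.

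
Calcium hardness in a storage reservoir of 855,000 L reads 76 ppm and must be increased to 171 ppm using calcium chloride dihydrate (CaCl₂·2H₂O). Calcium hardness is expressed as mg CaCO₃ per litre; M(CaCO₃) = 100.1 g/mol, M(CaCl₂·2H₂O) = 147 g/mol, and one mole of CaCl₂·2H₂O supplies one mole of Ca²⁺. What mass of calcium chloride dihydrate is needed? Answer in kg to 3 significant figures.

Hardness to add: (171 − 76) = 95 mg/L as CaCO₃ × 855,000 L = 81,220 g as CaCO₃.
Moles of Ca²⁺ (1 mol Ca²⁺ ≡ 1 mol CaCO₃): 81,220 / 100.1 g/mol = 811.4 mol.
Mass of CaCl₂·2H₂O: 811.4 × 147 = 119,300 g.

119 kg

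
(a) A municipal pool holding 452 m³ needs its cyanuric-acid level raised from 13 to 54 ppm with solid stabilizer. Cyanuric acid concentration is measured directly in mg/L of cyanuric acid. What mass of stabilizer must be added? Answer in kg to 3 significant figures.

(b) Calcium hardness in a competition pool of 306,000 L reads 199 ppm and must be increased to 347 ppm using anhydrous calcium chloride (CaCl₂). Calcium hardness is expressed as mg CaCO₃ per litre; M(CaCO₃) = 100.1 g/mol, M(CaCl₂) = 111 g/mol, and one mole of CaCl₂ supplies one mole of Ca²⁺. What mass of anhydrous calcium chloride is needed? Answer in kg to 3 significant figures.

(a) 18.5 kg; (b) 50.2 kg

(a) Volume: 452 m³ = 452,000 L.
(a) CYA to add: (54 − 13) = 41 mg/L × 452,000 L = 18,530 g cyanuric acid.

(b) Hardness to add: (347 − 199) = 148 mg/L as CaCO₃ × 306,000 L = 45,290 g as CaCO₃.
(b) Moles of Ca²⁺ (1 mol Ca²⁺ ≡ 1 mol CaCO₃): 45,290 / 100.1 g/mol = 452.4 mol.
(b) Mass of CaCl₂: 452.4 × 111 = 50,220 g.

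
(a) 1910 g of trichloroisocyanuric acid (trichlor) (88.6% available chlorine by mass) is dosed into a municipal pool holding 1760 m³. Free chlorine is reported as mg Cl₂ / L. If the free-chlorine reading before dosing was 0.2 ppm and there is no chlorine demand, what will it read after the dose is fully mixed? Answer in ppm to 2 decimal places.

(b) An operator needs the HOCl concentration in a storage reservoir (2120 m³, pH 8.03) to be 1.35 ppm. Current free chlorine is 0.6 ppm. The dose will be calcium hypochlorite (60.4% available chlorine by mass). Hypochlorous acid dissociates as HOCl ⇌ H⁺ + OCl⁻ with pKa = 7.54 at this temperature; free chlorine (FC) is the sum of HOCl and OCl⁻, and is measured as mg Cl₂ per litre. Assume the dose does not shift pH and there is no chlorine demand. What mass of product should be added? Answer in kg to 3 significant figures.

(a) 1.16 ppm; (b) 17.3 kg

(a) Volume: 1760 m³ = 1,760,000 L.
(a) Available chlorine delivered: 1910 g × 0.886 = 1692 g as Cl₂.
(a) Concentration rise: 1692 g / 1,760,000 L = 0.9615 mg/L = 0.96 ppm.
(a) Final FC: 0.2 + 0.96 = 1.16 ppm.

(b) Volume: 2120 m³ = 2,120,000 L.
(b) [OCl⁻]/[HOCl] = 10^(pH − pKa) = 10^(8.03 − 7.54) = 3.09; fraction as HOCl = 1/(1 + 3.09) = 0.2445.
(b) Free chlorine required for 1.35 ppm HOCl: 1.35 / 0.2445 = 5.522 ppm.
(b) FC to add: 5.522 − 0.6 = 4.922 mg/L as Cl₂.
(b) Cl₂ equivalent: 4.922 mg/L × 2,120,000 L = 10,430 g.
(b) Product at 60.4% available Cl: 10,430 / 0.604 = 17,280 g.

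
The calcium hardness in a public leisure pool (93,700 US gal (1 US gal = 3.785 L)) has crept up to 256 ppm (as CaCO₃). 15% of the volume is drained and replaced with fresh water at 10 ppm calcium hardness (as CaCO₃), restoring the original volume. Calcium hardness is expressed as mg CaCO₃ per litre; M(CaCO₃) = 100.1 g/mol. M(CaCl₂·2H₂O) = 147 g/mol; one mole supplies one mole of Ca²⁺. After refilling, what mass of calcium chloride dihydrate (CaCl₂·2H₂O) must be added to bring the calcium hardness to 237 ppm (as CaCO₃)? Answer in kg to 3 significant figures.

Volume: 93,700 US gal × 3.785 L/gal = 354,654 L.
After draining 15% and refilling: 256 × 0.85 + 10 × 0.15 = 219.1 ppm.
Deficit to target: 237 − 219.1 = 17.9 mg/L.
As CaCO₃: 17.9 mg/L × 354,654 L = 6348 g; ÷ 100.1 = 63.42 mol Ca²⁺.
Mass: 63.42 × 147 = 9323 g.

9.32 kg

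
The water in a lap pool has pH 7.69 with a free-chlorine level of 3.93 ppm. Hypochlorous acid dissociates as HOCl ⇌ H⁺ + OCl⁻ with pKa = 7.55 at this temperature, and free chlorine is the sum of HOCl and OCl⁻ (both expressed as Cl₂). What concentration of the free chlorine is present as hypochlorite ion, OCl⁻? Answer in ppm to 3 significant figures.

[OCl⁻]/[HOCl] = 10^(pH − pKa) = 10^(7.69 − 7.55) = 10^0.14 = 1.38.
Fraction as HOCl = 1 / (1 + 1.38) = 0.4201.
OCl⁻ = (1 − 0.4201) × 3.93 ppm = 2.279 ppm.

2.28 ppm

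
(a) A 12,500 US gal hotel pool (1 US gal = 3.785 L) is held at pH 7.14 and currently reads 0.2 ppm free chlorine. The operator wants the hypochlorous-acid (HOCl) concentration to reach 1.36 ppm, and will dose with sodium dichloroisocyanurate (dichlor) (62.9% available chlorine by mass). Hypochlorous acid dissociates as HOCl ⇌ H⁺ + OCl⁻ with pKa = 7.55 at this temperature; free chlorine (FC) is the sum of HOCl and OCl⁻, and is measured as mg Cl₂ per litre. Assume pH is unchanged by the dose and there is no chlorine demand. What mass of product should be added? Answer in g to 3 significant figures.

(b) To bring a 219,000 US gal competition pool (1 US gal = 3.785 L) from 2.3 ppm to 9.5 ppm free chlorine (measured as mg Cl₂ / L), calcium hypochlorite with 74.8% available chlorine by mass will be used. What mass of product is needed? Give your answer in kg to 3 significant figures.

(a) Volume: 12,500 US gal × 3.785 L/gal = 47,312 L.
(a) [OCl⁻]/[HOCl] = 10^(pH − pKa) = 10^(7.14 − 7.55) = 0.389; fraction as HOCl = 1/(1 + 0.389) = 0.7199.
(a) Free chlorine required for 1.36 ppm HOCl: 1.36 / 0.7199 = 1.889 ppm.
(a) FC to add: 1.889 − 0.2 = 1.689 mg/L as Cl₂.
(a) Cl₂ equivalent: 1.689 mg/L × 47,312 L = 79.92 g.
(a) Product at 62.9% available Cl: 79.92 / 0.629 = 127.1 g.

(b) Volume: 219,000 US gal × 3.785 L/gal = 828,915 L.
(b) Chlorine deficit: 9.5 − 2.3 = 7.2 ppm = 7.2 mg/L as Cl₂.
(b) Cl₂ equivalent needed: 7.2 mg/L × 828,915 L = 5,968,000 mg = 5968 g.
(b) Product at 74.8% available chlorine: 5968 / 0.748 = 7979 g.

(a) 127 g; (b) 7.98 kg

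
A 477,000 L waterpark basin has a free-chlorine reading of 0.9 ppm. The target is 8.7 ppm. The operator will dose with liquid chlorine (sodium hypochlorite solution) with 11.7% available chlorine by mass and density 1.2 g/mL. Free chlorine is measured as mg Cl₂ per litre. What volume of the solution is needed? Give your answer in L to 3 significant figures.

Chlorine deficit: 8.7 − 0.9 = 7.8 ppm = 7.8 mg/L as Cl₂.
Cl₂ equivalent needed: 7.8 mg/L × 477,000 L = 3,721,000 mg = 3721 g.
Product at 11.7% available chlorine: 3721 / 0.117 = 31,800 g.
Volume at density 1.2 g/mL: 31,800 g ÷ 1.2 g/mL = 26,500 mL.

26.5 L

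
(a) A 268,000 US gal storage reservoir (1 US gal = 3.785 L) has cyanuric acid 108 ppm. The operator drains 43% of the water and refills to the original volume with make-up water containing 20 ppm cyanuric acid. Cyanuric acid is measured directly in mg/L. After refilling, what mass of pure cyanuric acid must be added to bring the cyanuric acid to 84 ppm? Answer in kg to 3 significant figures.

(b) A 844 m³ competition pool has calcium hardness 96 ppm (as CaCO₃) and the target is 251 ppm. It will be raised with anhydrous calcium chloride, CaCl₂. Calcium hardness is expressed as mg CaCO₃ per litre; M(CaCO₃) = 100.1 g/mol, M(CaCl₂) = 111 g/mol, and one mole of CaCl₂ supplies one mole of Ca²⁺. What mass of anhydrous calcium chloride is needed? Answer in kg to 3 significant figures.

(a) Volume: 268,000 US gal × 3.785 L/gal = 1,014,380 L.
(a) After draining 43% and refilling: 108 × 0.57 + 20 × 0.43 = 70.16 ppm.
(a) Deficit to target: 84 − 70.16 = 13.84 mg/L.
(a) Mass: 13.84 mg/L × 1,014,380 L = 14,040 g cyanuric acid.

(b) Volume: 844 m³ = 844,000 L.
(b) Hardness to add: (251 − 96) = 155 mg/L as CaCO₃ × 844,000 L = 130,800 g as CaCO₃.
(b) Moles of Ca²⁺ (1 mol Ca²⁺ ≡ 1 mol CaCO₃): 130,800 / 100.1 g/mol = 1307 mol.
(b) Mass of CaCl₂: 1307 × 111 = 145,100 g.

(a) 14.0 kg; (b) 145 kg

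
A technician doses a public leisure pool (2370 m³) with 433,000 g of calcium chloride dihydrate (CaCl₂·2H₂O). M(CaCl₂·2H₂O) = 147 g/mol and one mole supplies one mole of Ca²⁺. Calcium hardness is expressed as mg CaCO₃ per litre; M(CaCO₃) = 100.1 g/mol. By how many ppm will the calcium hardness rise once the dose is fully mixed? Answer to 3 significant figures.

124 ppm

Volume: 2370 m³ = 2,370,000 L.
Moles of Ca²⁺: 433,000 g ÷ 147 g/mol = 2946 mol.
As CaCO₃: 2946 mol × 100.1 g/mol = 294,900 g.
Rise: 294,900 g / 2,370,000 L × 1000 = 124.4 mg/L.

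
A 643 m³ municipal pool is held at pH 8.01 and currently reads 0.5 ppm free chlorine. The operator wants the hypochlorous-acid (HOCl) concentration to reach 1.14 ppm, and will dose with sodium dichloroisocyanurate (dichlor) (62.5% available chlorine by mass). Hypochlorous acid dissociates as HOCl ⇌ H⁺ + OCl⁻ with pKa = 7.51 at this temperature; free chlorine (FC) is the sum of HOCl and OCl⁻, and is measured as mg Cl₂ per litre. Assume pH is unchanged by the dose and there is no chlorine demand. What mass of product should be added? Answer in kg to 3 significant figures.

4.37 kg

Volume: 643 m³ = 643,000 L.
[OCl⁻]/[HOCl] = 10^(pH − pKa) = 10^(8.01 − 7.51) = 3.162; fraction as HOCl = 1/(1 + 3.162) = 0.2403.
Free chlorine required for 1.14 ppm HOCl: 1.14 / 0.2403 = 4.745 ppm.
FC to add: 4.745 − 0.5 = 4.245 mg/L as Cl₂.
Cl₂ equivalent: 4.245 mg/L × 643,000 L = 2730 g.
Product at 62.5% available Cl: 2730 / 0.625 = 4367 g.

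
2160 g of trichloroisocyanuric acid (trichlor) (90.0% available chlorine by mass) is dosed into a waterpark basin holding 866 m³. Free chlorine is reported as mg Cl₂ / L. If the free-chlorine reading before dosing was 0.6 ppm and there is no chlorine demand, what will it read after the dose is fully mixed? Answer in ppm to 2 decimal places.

Volume: 866 m³ = 866,000 L.
Available chlorine delivered: 2160 g × 0.9 = 1944 g as Cl₂.
Concentration rise: 1944 g / 866,000 L = 2.245 mg/L = 2.24 ppm.
Final FC: 0.6 + 2.24 = 2.84 ppm.

2.84 ppm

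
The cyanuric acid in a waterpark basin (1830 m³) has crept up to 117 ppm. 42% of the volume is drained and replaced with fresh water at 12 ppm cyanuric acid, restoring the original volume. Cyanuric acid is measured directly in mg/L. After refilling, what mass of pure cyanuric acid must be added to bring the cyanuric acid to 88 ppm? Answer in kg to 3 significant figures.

27.6 kg

Volume: 1830 m³ = 1,830,000 L.
After draining 42% and refilling: 117 × 0.58 + 12 × 0.42 = 72.9 ppm.
Deficit to target: 88 − 72.9 = 15.1 mg/L.
Mass: 15.1 mg/L × 1,830,000 L = 27,630 g cyanuric acid.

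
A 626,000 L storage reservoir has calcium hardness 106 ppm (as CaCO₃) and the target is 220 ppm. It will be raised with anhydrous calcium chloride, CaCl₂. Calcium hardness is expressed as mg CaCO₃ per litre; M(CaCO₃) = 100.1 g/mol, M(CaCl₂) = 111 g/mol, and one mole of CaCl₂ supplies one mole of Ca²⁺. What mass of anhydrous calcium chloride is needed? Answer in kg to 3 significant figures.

Hardness to add: (220 − 106) = 114 mg/L as CaCO₃ × 626,000 L = 71,360 g as CaCO₃.
Moles of Ca²⁺ (1 mol Ca²⁺ ≡ 1 mol CaCO₃): 71,360 / 100.1 g/mol = 712.9 mol.
Mass of CaCl₂: 712.9 × 111 = 79,130 g.

79.1 kg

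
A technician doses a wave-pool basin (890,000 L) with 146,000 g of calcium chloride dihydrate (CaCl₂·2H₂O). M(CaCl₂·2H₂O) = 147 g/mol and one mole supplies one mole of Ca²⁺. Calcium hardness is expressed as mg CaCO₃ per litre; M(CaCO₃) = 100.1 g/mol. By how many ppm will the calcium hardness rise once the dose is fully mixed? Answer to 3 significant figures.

Moles of Ca²⁺: 146,000 g ÷ 147 g/mol = 993.2 mol.
As CaCO₃: 993.2 mol × 100.1 g/mol = 99,420 g.
Rise: 99,420 g / 890,000 L × 1000 = 111.7 mg/L.

112 ppm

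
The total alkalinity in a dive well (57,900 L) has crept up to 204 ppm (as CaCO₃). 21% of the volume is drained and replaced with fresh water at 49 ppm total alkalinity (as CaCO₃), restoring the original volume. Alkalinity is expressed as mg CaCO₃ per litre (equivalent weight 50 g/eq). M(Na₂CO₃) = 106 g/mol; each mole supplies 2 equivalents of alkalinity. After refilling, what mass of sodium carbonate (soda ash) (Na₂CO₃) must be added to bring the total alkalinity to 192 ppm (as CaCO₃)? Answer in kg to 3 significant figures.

After draining 21% and refilling: 204 × 0.79 + 49 × 0.21 = 171.45 ppm.
Deficit to target: 192 − 171.45 = 20.55 mg/L.
As CaCO₃: 20.55 mg/L × 57,900 L = 1190 g; ÷ 50 g/eq ÷ 2 = 11.9 mol Na₂CO₃.
Mass: 11.9 × 106 = 1261 g.

1.26 kg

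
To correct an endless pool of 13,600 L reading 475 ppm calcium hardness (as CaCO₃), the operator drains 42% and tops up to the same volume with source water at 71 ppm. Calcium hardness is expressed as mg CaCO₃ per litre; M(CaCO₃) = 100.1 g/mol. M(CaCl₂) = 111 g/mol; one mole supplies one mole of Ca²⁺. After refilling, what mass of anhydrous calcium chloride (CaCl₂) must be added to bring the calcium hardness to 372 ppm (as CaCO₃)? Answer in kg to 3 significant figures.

1.01 kg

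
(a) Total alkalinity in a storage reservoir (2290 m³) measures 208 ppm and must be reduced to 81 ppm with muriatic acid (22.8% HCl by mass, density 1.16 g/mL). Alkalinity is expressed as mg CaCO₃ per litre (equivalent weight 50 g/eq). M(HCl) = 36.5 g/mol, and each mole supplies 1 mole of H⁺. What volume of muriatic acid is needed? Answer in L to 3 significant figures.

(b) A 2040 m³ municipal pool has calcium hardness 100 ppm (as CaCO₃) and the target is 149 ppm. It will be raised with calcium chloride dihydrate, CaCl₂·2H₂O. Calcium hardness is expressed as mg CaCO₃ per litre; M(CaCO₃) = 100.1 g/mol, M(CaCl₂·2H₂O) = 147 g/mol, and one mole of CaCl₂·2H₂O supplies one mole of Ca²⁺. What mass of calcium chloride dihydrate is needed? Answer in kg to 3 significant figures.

(a) Volume: 2290 m³ = 2,290,000 L.
(a) Alkalinity to neutralize: (208 − 81) = 127 mg/L as CaCO₃ × 2,290,000 L = 290,800 g as CaCO₃.
(a) Equivalents of H⁺ required: 290,800 ÷ 50 g/eq = 5817 eq = 5817 mol HCl.
(a) Mass of HCl: 5817 × 36.5 = 212,300 g.
(a) Mass of 22.8% solution: 212,300 / 0.228 = 931,200 g.
(a) Volume: 931,200 g ÷ 1.16 g/mL = 802,700 mL.

(b) Volume: 2040 m³ = 2,040,000 L.
(b) Hardness to add: (149 − 100) = 49 mg/L as CaCO₃ × 2,040,000 L = 99,960 g as CaCO₃.
(b) Moles of Ca²⁺ (1 mol Ca²⁺ ≡ 1 mol CaCO₃): 99,960 / 100.1 g/mol = 998.6 mol.
(b) Mass of CaCl₂·2H₂O: 998.6 × 147 = 146,800 g.

(a) 803 L; (b) 147 kg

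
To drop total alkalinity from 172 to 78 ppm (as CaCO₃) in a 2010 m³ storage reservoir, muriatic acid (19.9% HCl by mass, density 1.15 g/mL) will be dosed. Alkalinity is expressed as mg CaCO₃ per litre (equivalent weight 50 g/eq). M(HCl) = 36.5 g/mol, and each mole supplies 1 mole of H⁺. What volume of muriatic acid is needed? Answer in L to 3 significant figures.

Volume: 2010 m³ = 2,010,000 L.
Alkalinity to neutralize: (172 − 78) = 94 mg/L as CaCO₃ × 2,010,000 L = 188,900 g as CaCO₃.
Equivalents of H⁺ required: 188,900 ÷ 50 g/eq = 3779 eq = 3779 mol HCl.
Mass of HCl: 3779 × 36.5 = 137,900 g.
Mass of 19.9% solution: 137,900 / 0.199 = 693,100 g.
Volume: 693,100 g ÷ 1.15 g/mL = 602,700 mL.

603 L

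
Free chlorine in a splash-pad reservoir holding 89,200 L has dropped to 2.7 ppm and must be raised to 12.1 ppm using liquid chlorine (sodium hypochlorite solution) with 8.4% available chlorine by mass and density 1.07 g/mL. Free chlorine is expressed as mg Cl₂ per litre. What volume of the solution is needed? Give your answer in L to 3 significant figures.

Chlorine deficit: 12.1 − 2.7 = 9.4 ppm = 9.4 mg/L as Cl₂.
Cl₂ equivalent needed: 9.4 mg/L × 89,200 L = 838,500 mg = 838.5 g.
Product at 8.4% available chlorine: 838.5 / 0.084 = 9982 g.
Volume at density 1.07 g/mL: 9982 g ÷ 1.07 g/mL = 9329 mL.

9.33 L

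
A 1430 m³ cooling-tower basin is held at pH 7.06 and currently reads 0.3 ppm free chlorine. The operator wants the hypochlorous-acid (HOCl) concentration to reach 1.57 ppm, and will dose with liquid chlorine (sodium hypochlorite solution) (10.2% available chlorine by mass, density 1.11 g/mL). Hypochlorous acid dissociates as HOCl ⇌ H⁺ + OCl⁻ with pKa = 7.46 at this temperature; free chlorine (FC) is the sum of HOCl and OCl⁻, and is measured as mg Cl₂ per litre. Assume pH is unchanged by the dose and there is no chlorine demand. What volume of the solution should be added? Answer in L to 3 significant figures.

23.9 L

Volume: 1430 m³ = 1,430,000 L.
[OCl⁻]/[HOCl] = 10^(pH − pKa) = 10^(7.06 − 7.46) = 0.3981; fraction as HOCl = 1/(1 + 0.3981) = 0.7153.
Free chlorine required for 1.57 ppm HOCl: 1.57 / 0.7153 = 2.195 ppm.
FC to add: 2.195 − 0.3 = 1.895 mg/L as Cl₂.
Cl₂ equivalent: 1.895 mg/L × 1,430,000 L = 2710 g.
Product at 10.2% available Cl: 2710 / 0.102 = 26,570 g.
Volume: 26,570 g ÷ 1.11 g/mL = 23,930 mL.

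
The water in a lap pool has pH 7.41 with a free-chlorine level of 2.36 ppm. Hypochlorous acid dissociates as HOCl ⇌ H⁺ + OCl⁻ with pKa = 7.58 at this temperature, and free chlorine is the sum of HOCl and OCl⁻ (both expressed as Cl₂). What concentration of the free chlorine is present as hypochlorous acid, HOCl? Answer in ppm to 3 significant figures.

1.41 ppm

[OCl⁻]/[HOCl] = 10^(pH − pKa) = 10^(7.41 − 7.58) = 10^-0.17 = 0.6761.
Fraction as HOCl = 1 / (1 + 0.6761) = 0.5966.
HOCl = 0.5966 × 2.36 ppm = 1.408 ppm.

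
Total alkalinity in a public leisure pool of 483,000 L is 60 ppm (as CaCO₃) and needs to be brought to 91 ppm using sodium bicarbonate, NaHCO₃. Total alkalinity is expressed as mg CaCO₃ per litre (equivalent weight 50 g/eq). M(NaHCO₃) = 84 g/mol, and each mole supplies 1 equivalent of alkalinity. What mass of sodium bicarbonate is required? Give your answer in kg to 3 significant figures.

Alkalinity to add: (91 − 60) = 31 mg/L as CaCO₃ × 483,000 L = 14,970 g as CaCO₃.
Equivalents: 14,970 g ÷ 50 g/eq = 299.5 eq.
NaHCO₃ supplies 1 eq per mole → 299.5 mol.
Mass: 299.5 mol × 84 g/mol = 25,150 g.

25.2 kg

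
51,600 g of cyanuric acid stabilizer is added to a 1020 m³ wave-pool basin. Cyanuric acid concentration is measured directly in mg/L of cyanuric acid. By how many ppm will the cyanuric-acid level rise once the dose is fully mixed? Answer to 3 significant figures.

50.6 ppm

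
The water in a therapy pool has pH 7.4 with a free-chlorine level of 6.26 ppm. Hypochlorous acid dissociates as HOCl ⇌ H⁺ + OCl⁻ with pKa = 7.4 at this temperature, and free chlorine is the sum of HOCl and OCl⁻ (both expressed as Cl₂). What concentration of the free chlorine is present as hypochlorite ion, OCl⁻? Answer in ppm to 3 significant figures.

[OCl⁻]/[HOCl] = 10^(pH − pKa) = 10^(7.4 − 7.4) = 10^0.00 = 1.
Fraction as HOCl = 1 / (1 + 1) = 0.5.
OCl⁻ = (1 − 0.5) × 6.26 ppm = 3.13 ppm.

3.13 ppm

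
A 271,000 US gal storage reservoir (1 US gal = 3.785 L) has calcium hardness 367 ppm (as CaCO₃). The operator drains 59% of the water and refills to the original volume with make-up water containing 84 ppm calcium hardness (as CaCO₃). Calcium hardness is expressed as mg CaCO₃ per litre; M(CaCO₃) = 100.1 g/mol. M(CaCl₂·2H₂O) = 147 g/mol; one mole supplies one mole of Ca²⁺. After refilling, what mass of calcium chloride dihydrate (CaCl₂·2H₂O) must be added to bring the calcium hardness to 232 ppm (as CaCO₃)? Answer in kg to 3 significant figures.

48.2 kg

Volume: 271,000 US gal × 3.785 L/gal = 1,025,735 L.
After draining 59% and refilling: 367 × 0.41 + 84 × 0.59 = 200.03 ppm.
Deficit to target: 232 − 200.03 = 31.97 mg/L.
As CaCO₃: 31.97 mg/L × 1,025,735 L = 32,790 g; ÷ 100.1 = 327.6 mol Ca²⁺.
Mass: 327.6 × 147 = 48,160 g.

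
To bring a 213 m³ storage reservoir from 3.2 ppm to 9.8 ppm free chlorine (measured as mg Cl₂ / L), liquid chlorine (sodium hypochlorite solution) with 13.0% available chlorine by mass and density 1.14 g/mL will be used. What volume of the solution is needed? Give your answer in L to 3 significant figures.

9.49 L

Volume: 213 m³ = 213,000 L.
Chlorine deficit: 9.8 − 3.2 = 6.6 ppm = 6.6 mg/L as Cl₂.
Cl₂ equivalent needed: 6.6 mg/L × 213,000 L = 1,406,000 mg = 1406 g.
Product at 13.0% available chlorine: 1406 / 0.13 = 10,810 g.
Volume at density 1.14 g/mL: 10,810 g ÷ 1.14 g/mL = 9486 mL.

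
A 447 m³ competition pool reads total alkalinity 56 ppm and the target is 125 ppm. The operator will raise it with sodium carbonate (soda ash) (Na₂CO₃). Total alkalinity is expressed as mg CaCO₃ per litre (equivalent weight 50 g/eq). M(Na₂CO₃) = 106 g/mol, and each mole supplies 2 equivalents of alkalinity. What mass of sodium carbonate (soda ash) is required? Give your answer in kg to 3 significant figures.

Volume: 447 m³ = 447,000 L.
Alkalinity to add: (125 − 56) = 69 mg/L as CaCO₃ × 447,000 L = 30,840 g as CaCO₃.
Equivalents: 30,840 g ÷ 50 g/eq = 616.9 eq.
Each mole of Na₂CO₃ supplies 2 eq, so 616.9 / 2 = 308.4 mol.
Mass: 308.4 mol × 106 g/mol = 32,690 g.

32.7 kg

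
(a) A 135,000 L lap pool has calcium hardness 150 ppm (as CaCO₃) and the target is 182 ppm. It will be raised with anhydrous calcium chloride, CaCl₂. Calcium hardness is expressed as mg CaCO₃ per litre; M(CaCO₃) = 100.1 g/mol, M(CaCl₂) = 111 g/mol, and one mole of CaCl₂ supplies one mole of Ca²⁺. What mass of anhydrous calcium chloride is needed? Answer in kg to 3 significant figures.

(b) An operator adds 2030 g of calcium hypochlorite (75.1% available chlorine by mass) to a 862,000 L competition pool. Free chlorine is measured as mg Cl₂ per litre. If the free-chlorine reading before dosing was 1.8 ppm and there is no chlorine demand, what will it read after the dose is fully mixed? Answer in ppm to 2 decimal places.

(a) 4.79 kg; (b) 3.57 ppm

(a) Hardness to add: (182 − 150) = 32 mg/L as CaCO₃ × 135,000 L = 4320 g as CaCO₃.
(a) Moles of Ca²⁺ (1 mol Ca²⁺ ≡ 1 mol CaCO₃): 4320 / 100.1 g/mol = 43.16 mol.
(a) Mass of CaCl₂: 43.16 × 111 = 4790 g.

(b) Available chlorine delivered: 2030 g × 0.751 = 1525 g as Cl₂.
(b) Concentration rise: 1525 g / 862,000 L = 1.769 mg/L = 1.77 ppm.
(b) Final FC: 1.8 + 1.77 = 3.57 ppm.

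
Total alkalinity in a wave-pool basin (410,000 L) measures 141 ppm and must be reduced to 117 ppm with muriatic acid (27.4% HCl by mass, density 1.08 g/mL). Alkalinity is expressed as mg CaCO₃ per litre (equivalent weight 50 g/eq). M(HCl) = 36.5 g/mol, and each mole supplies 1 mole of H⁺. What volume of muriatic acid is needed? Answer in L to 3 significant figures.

Alkalinity to neutralize: (141 − 117) = 24 mg/L as CaCO₃ × 410,000 L = 9840 g as CaCO₃.
Equivalents of H⁺ required: 9840 ÷ 50 g/eq = 196.8 eq = 196.8 mol HCl.
Mass of HCl: 196.8 × 36.5 = 7183 g.
Mass of 27.4% solution: 7183 / 0.274 = 26,220 g.
Volume: 26,220 g ÷ 1.08 g/mL = 24,270 mL.

24.3 L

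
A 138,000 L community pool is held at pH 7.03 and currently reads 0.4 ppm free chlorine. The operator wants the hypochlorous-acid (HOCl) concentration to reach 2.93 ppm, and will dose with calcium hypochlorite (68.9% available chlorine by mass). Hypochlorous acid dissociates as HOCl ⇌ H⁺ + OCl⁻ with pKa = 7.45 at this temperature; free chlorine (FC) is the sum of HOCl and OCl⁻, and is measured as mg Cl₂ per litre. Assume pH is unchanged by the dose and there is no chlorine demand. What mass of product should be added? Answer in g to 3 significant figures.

[OCl⁻]/[HOCl] = 10^(pH − pKa) = 10^(7.03 − 7.45) = 0.3802; fraction as HOCl = 1/(1 + 0.3802) = 0.7245.
Free chlorine required for 2.93 ppm HOCl: 2.93 / 0.7245 = 4.044 ppm.
FC to add: 4.044 − 0.4 = 3.644 mg/L as Cl₂.
Cl₂ equivalent: 3.644 mg/L × 138,000 L = 502.9 g.
Product at 68.9% available Cl: 502.9 / 0.689 = 729.8 g.

730 g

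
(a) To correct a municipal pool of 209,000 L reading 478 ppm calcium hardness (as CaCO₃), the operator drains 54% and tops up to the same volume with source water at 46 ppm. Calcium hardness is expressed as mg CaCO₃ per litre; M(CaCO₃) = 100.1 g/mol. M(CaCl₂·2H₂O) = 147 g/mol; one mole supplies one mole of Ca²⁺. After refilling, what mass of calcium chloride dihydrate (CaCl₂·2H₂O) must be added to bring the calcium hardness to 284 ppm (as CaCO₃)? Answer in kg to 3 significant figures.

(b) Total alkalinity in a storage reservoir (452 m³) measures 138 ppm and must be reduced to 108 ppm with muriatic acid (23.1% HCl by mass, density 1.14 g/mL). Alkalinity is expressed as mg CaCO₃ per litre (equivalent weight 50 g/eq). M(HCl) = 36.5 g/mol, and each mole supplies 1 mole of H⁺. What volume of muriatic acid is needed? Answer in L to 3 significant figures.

(a) After draining 54% and refilling: 478 × 0.46 + 46 × 0.54 = 244.72 ppm.
(a) Deficit to target: 284 − 244.72 = 39.28 mg/L.
(a) As CaCO₃: 39.28 mg/L × 209,000 L = 8210 g; ÷ 100.1 = 82.01 mol Ca²⁺.
(a) Mass: 82.01 × 147 = 12,060 g.

(b) Volume: 452 m³ = 452,000 L.
(b) Alkalinity to neutralize: (138 − 108) = 30 mg/L as CaCO₃ × 452,000 L = 13,560 g as CaCO₃.
(b) Equivalents of H⁺ required: 13,560 ÷ 50 g/eq = 271.2 eq = 271.2 mol HCl.
(b) Mass of HCl: 271.2 × 36.5 = 9899 g.
(b) Mass of 23.1% solution: 9899 / 0.231 = 42,850 g.
(b) Volume: 42,850 g ÷ 1.14 g/mL = 37,590 mL.

(a) 12.1 kg; (b) 37.6 L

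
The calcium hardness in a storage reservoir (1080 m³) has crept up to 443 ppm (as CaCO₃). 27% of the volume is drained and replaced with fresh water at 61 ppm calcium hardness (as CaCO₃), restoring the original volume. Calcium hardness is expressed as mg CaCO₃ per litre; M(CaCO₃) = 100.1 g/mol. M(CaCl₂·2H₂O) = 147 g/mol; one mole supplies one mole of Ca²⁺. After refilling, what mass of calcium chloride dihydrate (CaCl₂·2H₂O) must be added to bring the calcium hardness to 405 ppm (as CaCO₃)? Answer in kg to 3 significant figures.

103 kg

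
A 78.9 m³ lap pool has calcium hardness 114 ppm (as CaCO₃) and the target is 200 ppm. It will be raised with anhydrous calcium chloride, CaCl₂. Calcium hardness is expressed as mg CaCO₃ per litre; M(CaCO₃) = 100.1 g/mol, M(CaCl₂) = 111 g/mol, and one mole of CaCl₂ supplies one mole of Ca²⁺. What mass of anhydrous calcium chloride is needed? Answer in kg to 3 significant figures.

7.52 kg

Volume: 78.9 m³ = 78,900 L.
Hardness to add: (200 − 114) = 86 mg/L as CaCO₃ × 78,900 L = 6785 g as CaCO₃.
Moles of Ca²⁺ (1 mol Ca²⁺ ≡ 1 mol CaCO₃): 6785 / 100.1 g/mol = 67.79 mol.
Mass of CaCl₂: 67.79 × 111 = 7524 g.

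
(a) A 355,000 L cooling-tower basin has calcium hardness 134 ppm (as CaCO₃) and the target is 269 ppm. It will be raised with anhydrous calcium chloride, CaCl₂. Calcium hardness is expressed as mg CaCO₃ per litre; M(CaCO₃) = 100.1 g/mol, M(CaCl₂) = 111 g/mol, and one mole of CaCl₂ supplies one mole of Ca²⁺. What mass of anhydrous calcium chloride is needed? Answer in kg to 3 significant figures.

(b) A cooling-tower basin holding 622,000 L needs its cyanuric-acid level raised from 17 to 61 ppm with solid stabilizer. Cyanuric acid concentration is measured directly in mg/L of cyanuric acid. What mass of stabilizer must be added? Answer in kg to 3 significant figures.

(a) 53.1 kg; (b) 27.4 kg

(a) Hardness to add: (269 − 134) = 135 mg/L as CaCO₃ × 355,000 L = 47,920 g as CaCO₃.
(a) Moles of Ca²⁺ (1 mol Ca²⁺ ≡ 1 mol CaCO₃): 47,920 / 100.1 g/mol = 478.8 mol.
(a) Mass of CaCl₂: 478.8 × 111 = 53,140 g.

(b) CYA to add: (61 − 17) = 44 mg/L × 622,000 L = 27,370 g cyanuric acid.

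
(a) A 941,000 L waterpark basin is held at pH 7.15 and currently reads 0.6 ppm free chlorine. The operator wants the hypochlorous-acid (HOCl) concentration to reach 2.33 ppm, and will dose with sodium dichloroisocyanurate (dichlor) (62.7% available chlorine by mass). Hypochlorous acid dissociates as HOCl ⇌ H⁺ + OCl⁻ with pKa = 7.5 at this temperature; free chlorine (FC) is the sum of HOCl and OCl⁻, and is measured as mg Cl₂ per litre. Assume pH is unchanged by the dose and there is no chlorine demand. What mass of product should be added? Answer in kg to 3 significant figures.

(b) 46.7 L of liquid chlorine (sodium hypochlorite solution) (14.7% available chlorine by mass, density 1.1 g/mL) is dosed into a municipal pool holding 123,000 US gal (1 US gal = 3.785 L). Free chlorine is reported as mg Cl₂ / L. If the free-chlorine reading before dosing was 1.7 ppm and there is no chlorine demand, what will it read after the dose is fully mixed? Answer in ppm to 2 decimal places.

(a) [OCl⁻]/[HOCl] = 10^(pH − pKa) = 10^(7.15 − 7.5) = 0.4467; fraction as HOCl = 1/(1 + 0.4467) = 0.6912.
(a) Free chlorine required for 2.33 ppm HOCl: 2.33 / 0.6912 = 3.371 ppm.
(a) FC to add: 3.371 − 0.6 = 2.771 mg/L as Cl₂.
(a) Cl₂ equivalent: 2.771 mg/L × 941,000 L = 2607 g.
(a) Product at 62.7% available Cl: 2607 / 0.627 = 4158 g.

(b) Volume: 123,000 US gal × 3.785 L/gal = 465,555 L.
(b) Mass of solution: 46.7 L × 1000 mL/L × 1.1 g/mL = 51,370 g.
(b) Available chlorine delivered: 51,370 g × 0.147 = 7551 g as Cl₂.
(b) Concentration rise: 7551 g / 465,555 L = 16.22 mg/L = 16.22 ppm.
(b) Final FC: 1.7 + 16.22 = 17.92 ppm.

(a) 4.16 kg; (b) 17.92 ppm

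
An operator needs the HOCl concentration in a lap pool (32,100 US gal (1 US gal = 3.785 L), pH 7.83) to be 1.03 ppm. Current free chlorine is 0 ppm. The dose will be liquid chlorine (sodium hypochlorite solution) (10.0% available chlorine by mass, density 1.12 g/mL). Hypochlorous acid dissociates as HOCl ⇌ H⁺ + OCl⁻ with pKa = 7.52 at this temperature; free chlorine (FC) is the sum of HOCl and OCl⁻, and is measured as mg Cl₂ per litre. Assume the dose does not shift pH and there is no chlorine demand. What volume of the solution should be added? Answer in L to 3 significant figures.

Volume: 32,100 US gal × 3.785 L/gal = 121,498 L.
[OCl⁻]/[HOCl] = 10^(pH − pKa) = 10^(7.83 − 7.52) = 2.042; fraction as HOCl = 1/(1 + 2.042) = 0.3288.
Free chlorine required for 1.03 ppm HOCl: 1.03 / 0.3288 = 3.133 ppm.
FC to add: 3.133 − 0 = 3.133 mg/L as Cl₂.
Cl₂ equivalent: 3.133 mg/L × 121,498 L = 380.7 g.
Product at 10.0% available Cl: 380.7 / 0.1 = 3807 g.
Volume: 3807 g ÷ 1.12 g/mL = 3399 mL.

3.40 L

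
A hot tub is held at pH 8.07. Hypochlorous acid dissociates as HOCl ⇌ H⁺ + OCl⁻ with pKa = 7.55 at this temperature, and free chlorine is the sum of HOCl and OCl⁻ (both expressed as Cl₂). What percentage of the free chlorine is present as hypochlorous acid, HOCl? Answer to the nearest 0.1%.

[OCl⁻]/[HOCl] = 10^(pH − pKa) = 10^(8.07 − 7.55) = 10^0.52 = 3.311.
Fraction as HOCl = 1 / (1 + 3.311) = 0.2319.

23.2%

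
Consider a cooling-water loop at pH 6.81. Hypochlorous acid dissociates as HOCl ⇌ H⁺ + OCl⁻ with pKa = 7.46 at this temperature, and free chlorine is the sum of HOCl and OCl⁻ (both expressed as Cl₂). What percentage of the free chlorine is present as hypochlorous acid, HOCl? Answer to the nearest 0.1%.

[OCl⁻]/[HOCl] = 10^(pH − pKa) = 10^(6.81 − 7.46) = 10^-0.65 = 0.2239.
Fraction as HOCl = 1 / (1 + 0.2239) = 0.8171.

81.7%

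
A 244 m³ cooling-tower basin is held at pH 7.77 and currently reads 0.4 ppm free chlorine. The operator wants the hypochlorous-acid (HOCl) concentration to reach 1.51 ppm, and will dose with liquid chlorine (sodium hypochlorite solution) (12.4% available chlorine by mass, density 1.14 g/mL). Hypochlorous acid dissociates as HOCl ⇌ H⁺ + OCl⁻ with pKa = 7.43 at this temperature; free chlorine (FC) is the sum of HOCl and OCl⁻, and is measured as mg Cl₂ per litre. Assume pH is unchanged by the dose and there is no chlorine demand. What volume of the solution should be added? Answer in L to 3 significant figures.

7.62 L

Volume: 244 m³ = 244,000 L.
[OCl⁻]/[HOCl] = 10^(pH − pKa) = 10^(7.77 − 7.43) = 2.188; fraction as HOCl = 1/(1 + 2.188) = 0.3137.
Free chlorine required for 1.51 ppm HOCl: 1.51 / 0.3137 = 4.814 ppm.
FC to add: 4.814 − 0.4 = 4.414 mg/L as Cl₂.
Cl₂ equivalent: 4.414 mg/L × 244,000 L = 1077 g.
Product at 12.4% available Cl: 1077 / 0.124 = 8685 g.
Volume: 8685 g ÷ 1.14 g/mL = 7618 mL.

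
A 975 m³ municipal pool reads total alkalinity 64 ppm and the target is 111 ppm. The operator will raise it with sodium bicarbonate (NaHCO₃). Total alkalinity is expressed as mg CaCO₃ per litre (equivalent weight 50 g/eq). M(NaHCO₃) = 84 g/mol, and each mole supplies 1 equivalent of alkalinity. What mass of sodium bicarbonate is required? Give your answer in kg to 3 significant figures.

Volume: 975 m³ = 975,000 L.
Alkalinity to add: (111 − 64) = 47 mg/L as CaCO₃ × 975,000 L = 45,820 g as CaCO₃.
Equivalents: 45,820 g ÷ 50 g/eq = 916.5 eq.
NaHCO₃ supplies 1 eq per mole → 916.5 mol.
Mass: 916.5 mol × 84 g/mol = 76,990 g.

77.0 kg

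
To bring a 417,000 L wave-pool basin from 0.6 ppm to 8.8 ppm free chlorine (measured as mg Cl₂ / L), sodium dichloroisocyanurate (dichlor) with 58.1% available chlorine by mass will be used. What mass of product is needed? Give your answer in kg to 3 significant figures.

5.89 kg

Chlorine deficit: 8.8 − 0.6 = 8.2 ppm = 8.2 mg/L as Cl₂.
Cl₂ equivalent needed: 8.2 mg/L × 417,000 L = 3,419,000 mg = 3419 g.
Product at 58.1% available chlorine: 3419 / 0.581 = 5885 g.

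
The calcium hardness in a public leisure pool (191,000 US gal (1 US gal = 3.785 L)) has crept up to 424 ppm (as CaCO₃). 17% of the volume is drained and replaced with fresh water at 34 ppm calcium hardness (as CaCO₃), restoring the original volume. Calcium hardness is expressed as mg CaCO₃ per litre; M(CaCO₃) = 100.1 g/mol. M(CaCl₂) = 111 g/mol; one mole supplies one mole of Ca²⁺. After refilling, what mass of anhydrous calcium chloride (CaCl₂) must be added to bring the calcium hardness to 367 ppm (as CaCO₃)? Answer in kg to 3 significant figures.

Volume: 191,000 US gal × 3.785 L/gal = 722,935 L.
After draining 17% and refilling: 424 × 0.83 + 34 × 0.17 = 357.7 ppm.
Deficit to target: 367 − 357.7 = 9.3 mg/L.
As CaCO₃: 9.3 mg/L × 722,935 L = 6723 g; ÷ 100.1 = 67.17 mol Ca²⁺.
Mass: 67.17 × 111 = 7455 g.

7.46 kg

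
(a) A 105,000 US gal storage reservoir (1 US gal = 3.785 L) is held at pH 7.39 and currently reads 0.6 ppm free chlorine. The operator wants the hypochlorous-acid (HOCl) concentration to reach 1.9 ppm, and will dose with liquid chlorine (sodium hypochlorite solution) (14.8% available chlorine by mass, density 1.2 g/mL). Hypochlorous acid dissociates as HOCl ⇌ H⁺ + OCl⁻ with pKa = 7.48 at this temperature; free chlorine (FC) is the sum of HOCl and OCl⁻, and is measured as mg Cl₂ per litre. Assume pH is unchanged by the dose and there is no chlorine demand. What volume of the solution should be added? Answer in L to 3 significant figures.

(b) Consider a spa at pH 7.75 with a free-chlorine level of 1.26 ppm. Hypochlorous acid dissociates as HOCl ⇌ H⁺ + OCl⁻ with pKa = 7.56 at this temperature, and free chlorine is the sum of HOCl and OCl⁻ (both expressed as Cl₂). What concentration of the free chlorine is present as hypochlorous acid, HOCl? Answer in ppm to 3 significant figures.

(a) 6.37 L; (b) 0.494 ppm

(a) Volume: 105,000 US gal × 3.785 L/gal = 397,425 L.
(a) [OCl⁻]/[HOCl] = 10^(pH − pKa) = 10^(7.39 − 7.48) = 0.8128; fraction as HOCl = 1/(1 + 0.8128) = 0.5516.
(a) Free chlorine required for 1.9 ppm HOCl: 1.9 / 0.5516 = 3.444 ppm.
(a) FC to add: 3.444 − 0.6 = 2.844 mg/L as Cl₂.
(a) Cl₂ equivalent: 2.844 mg/L × 397,425 L = 1130 g.
(a) Product at 14.8% available Cl: 1130 / 0.148 = 7638 g.
(a) Volume: 7638 g ÷ 1.2 g/mL = 6365 mL.

(b) [OCl⁻]/[HOCl] = 10^(pH − pKa) = 10^(7.75 − 7.56) = 10^0.19 = 1.549.
(b) Fraction as HOCl = 1 / (1 + 1.549) = 0.3923.
(b) HOCl = 0.3923 × 1.26 ppm = 0.4943 ppm.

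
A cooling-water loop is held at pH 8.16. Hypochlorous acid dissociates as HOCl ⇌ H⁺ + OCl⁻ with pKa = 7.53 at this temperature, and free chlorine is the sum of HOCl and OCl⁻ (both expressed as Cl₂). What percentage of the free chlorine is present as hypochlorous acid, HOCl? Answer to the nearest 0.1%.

[OCl⁻]/[HOCl] = 10^(pH − pKa) = 10^(8.16 − 7.53) = 10^0.63 = 4.266.
Fraction as HOCl = 1 / (1 + 4.266) = 0.1899.

19.0%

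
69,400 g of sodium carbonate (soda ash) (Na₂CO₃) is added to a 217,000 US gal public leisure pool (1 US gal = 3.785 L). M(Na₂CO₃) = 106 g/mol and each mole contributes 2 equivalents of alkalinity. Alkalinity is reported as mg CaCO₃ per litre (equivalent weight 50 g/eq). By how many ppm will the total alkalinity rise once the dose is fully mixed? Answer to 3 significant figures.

Volume: 217,000 US gal × 3.785 L/gal = 821,345 L.
Moles of Na₂CO₃: 69,400 g ÷ 106 g/mol = 654.7 mol → 1309 eq of alkalinity.
As CaCO₃: 1309 eq × 50 g/eq = 65,470 g.
Rise: 65,470 g / 821,345 L × 1000 = 79.71 mg/L.

79.7 ppm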